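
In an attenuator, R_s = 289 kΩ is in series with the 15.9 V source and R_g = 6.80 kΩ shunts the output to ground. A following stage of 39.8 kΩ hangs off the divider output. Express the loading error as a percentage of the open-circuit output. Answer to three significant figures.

Unloaded V = 15.9 × 6.80/295.8 = 0.36552 V.
Loaded: R_g‖R_L = 5.808 kΩ, giving V = 15.9 × 5.808/294.8 = 0.31323 V.
Drop = (0.36552 − 0.31323) / 0.36552 = 14.3 %.

14.3 %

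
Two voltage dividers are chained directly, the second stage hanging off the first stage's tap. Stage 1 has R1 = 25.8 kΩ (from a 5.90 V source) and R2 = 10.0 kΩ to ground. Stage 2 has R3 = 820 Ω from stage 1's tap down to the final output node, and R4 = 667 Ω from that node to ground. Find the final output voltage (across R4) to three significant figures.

Stage 2 presents R3+R4 = 1487 Ω as a load on stage 1's tap.
Stage 1's lower leg becomes R2‖(R3+R4) = 1295 Ω, so V_mid = 5.90 × 1295/27090 = 0.2819 V.
Stage 2 is itself unloaded: V_out = V_mid × R4/(R3+R4) = 0.2819 × 667/1487 = 0.126 V.

V_out ≈ 0.126 V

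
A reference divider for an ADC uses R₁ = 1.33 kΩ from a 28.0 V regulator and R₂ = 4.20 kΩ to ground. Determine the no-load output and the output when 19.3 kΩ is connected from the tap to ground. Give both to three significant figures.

Open-circuit: V = 28.0 × 4.20/(1.33 + 4.20) = 21.3 V.
With the load, R₂ becomes R₂‖R_L = 3.449 kΩ, so V = 28.0 × 3.449/4.779 = 20.2 V.

Unloaded: 21.3 V; loaded: 20.2 V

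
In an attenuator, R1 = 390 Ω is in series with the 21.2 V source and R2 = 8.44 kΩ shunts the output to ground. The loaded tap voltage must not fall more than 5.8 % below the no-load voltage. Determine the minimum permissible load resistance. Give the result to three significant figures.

R_L(min) ≈ 6.05 kΩ

Output resistance R_th = R1‖R2 = (390 × 8440)/8830 = 372.8 Ω.
The fractional drop is R_th/(R_th + R_L); requiring this ≤ 0.0580 gives R_L ≥ R_th(1/0.0580 − 1) = 372.8 × 16.24 = 6.05 kΩ.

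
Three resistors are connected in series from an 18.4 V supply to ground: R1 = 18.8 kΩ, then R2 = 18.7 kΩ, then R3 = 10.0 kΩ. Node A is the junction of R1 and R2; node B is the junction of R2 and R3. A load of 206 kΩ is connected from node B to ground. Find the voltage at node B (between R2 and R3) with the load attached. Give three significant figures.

At node B, R3 is in parallel with the load: R3‖R_L = 9.537 kΩ.
Below node A the resistance is R2 + (R3‖R_L) = 28.24 kΩ, so V_A = 18.4 × 28.24/47.04 = 11.05 V.
Then V_B = V_A × (R3‖R_L)/(R2 + R3‖R_L) = 11.05 × 9.537/28.24 = 3.73 V.

V ≈ 3.73 V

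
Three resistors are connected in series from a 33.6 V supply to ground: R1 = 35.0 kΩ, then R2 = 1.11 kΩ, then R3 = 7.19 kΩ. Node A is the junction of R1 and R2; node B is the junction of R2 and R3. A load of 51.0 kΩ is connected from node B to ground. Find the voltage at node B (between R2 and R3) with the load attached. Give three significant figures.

V ≈ 4.99 V

At node B, R3 is in parallel with the load: R3‖R_L = 6.302 kΩ.
Below node A the resistance is R2 + (R3‖R_L) = 7.412 kΩ, so V_A = 33.6 × 7.412/42.41 = 5.872 V.
Then V_B = V_A × (R3‖R_L)/(R2 + R3‖R_L) = 5.872 × 6.302/7.412 = 4.99 V.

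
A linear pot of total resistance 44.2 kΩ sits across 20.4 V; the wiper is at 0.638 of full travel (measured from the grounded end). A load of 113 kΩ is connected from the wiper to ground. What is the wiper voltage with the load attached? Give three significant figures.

The wiper splits the pot into (1−α)R = 16.00 kΩ above and αR = 28.20 kΩ below.
Lower section ‖ load = 22.57 kΩ.
V_wiper = 20.4 × 22.57/(16.00 + 22.57) = 11.9 V.

V ≈ 11.9 V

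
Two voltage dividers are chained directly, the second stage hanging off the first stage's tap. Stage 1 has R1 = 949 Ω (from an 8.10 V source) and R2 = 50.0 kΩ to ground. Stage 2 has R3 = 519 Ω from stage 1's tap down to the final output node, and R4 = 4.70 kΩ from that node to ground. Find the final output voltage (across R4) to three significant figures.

Stage 2 presents R3+R4 = 5219 Ω as a load on stage 1's tap.
Stage 1's lower leg becomes R2‖(R3+R4) = 4726 Ω, so V_mid = 8.10 × 4726/5675 = 6.745 V.
Stage 2 is itself unloaded: V_out = V_mid × R4/(R3+R4) = 6.745 × 4700/5219 = 6.07 V.

V_out ≈ 6.07 V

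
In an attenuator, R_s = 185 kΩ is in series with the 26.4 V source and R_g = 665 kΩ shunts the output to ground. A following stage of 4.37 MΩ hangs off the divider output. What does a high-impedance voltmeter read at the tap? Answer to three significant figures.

V_out ≈ 20.0 V

The load sits in parallel with R_g: R_g‖R_L = (665 × 4370) / (665 + 4370) = 577.2 kΩ.
V_out = 26.4 × 577.2 / (185 + 577.2) = 26.4 × 577.2/762.2 = 20.0 V.
(Unloaded it would have been 20.7 V.)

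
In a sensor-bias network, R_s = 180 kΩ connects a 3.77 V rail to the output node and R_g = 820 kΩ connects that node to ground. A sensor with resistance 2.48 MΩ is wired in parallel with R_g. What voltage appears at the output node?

V_out ≈ 2.92 V

The load sits in parallel with R_g: R_g‖R_L = (820 × 2480) / (820 + 2480) = 616.2 kΩ.
V_out = 3.77 × 616.2 / (180 + 616.2) = 3.77 × 616.2/796.2 = 2.92 V.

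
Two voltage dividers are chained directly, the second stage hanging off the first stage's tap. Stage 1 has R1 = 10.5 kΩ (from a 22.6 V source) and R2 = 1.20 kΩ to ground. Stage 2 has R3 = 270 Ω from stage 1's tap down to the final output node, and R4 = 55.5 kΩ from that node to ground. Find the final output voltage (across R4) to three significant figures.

Stage 2 presents R3+R4 = 55770 Ω as a load on stage 1's tap.
Stage 1's lower leg becomes R2‖(R3+R4) = 1175 Ω, so V_mid = 22.6 × 1175/11670 = 2.274 V.
Stage 2 is itself unloaded: V_out = V_mid × R4/(R3+R4) = 2.274 × 55500/55770 = 2.26 V.

V_out ≈ 2.26 V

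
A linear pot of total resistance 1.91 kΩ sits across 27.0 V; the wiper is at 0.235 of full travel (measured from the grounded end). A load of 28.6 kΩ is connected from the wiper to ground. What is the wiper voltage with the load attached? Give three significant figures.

V ≈ 6.27 V

The wiper splits the pot into (1−α)R = 1461 Ω above and αR = 448.8 Ω below.
Lower section ‖ load = 441.9 Ω.
V_wiper = 27.0 × 441.9/(1461 + 441.9) = 6.27 V.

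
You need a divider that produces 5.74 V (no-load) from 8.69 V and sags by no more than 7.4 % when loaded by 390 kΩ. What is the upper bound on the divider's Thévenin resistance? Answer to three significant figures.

R_th ≤ 31.2 kΩ

Loading drop = R_th/(R_th + R_L) ≤ 0.0740, so R_th ≤ R_L · ε/(1−ε) = 390 kΩ × 0.0740/0.9260 = 31.2 kΩ.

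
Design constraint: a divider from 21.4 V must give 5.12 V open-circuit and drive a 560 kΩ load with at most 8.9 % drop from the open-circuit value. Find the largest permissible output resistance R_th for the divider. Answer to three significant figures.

R_th ≤ 54.7 kΩ

Loading drop = R_th/(R_th + R_L) ≤ 0.0890, so R_th ≤ R_L · ε/(1−ε) = 560 kΩ × 0.0890/0.9110 = 54.7 kΩ.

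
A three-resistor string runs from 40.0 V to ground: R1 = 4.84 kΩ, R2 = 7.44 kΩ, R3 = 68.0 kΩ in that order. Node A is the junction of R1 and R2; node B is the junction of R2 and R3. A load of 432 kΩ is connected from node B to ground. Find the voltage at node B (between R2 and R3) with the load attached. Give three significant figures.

At node B, R3 is in parallel with the load: R3‖R_L = 58.75 kΩ.
Below node A the resistance is R2 + (R3‖R_L) = 66.19 kΩ, so V_A = 40.0 × 66.19/71.03 = 37.27 V.
Then V_B = V_A × (R3‖R_L)/(R2 + R3‖R_L) = 37.27 × 58.75/66.19 = 33.1 V.

V ≈ 33.1 V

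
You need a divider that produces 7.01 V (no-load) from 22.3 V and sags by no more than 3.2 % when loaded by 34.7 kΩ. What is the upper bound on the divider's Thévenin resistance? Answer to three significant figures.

R_th ≤ 1.15 kΩ

Loading drop = R_th/(R_th + R_L) ≤ 0.0320, so R_th ≤ R_L · ε/(1−ε) = 34.7 kΩ × 0.0320/0.9680 = 1.15 kΩ.
(Any R1, R2 with R2/(R1+R2) = 0.314 and R1‖R2 ≤ 1.15 kΩ will meet the spec.)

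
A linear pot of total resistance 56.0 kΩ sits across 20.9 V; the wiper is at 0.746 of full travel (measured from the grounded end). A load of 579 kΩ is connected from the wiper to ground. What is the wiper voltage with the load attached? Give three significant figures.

V ≈ 15.3 V

The wiper splits the pot into (1−α)R = 14.22 kΩ above and αR = 41.78 kΩ below.
Lower section ‖ load = 38.96 kΩ.
V_wiper = 20.9 × 38.96/(14.22 + 38.96) = 15.3 V.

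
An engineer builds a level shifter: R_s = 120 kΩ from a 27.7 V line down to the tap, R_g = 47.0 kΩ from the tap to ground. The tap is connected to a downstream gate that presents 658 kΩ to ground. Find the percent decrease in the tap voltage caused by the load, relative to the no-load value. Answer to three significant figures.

The divider's output (Thévenin) resistance is R_s‖R_g = 33.77 kΩ.
Fractional drop under load = R_th/(R_th + R_L) = 33.77 / (33.77 + 658) = 0.04882.
So the output falls by 4.88 %.

4.88 %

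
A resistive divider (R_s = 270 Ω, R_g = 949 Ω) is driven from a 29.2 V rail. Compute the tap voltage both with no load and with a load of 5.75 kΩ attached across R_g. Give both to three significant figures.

Open-circuit: V = 29.2 × 949/(270 + 949) = 22.7 V.
With the load, R_g becomes R_g‖R_L = 814.6 Ω, so V = 29.2 × 814.6/1085 = 21.9 V.

Unloaded: 22.7 V; loaded: 21.9 V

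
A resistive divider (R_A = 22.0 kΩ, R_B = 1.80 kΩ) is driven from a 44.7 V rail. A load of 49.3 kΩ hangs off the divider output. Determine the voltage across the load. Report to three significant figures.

The load sits in parallel with R_B: R_B‖R_L = (1.80 × 49.3) / (1.80 + 49.3) = 1.737 kΩ.
V_out = 44.7 × 1.737 / (22.0 + 1.737) = 44.7 × 1.737/23.74 = 3.27 V.
(Unloaded it would have been 3.38 V.)

V_out ≈ 3.27 V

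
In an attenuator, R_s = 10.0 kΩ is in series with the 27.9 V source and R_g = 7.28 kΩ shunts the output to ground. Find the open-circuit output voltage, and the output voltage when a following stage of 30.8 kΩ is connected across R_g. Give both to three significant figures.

Open-circuit: V = 27.9 × 7.28/(10.0 + 7.28) = 11.8 V.
With the load, R_g becomes R_g‖R_L = 5.888 kΩ, so V = 27.9 × 5.888/15.89 = 10.3 V.

Unloaded: 11.8 V; loaded: 10.3 V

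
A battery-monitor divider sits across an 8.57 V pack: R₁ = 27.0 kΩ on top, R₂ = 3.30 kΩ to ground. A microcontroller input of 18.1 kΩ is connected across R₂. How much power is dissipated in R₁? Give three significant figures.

P ≈ 2.23 mW

Total resistance from the source is R₁ + (R₂‖R_L) = 29.79 kΩ, so I = 8.57/29.79 kΩ = 0.2877 mA.
P = I²·R₁ = (0.2877 mA)² × 27.0 kΩ = 2.23 mW.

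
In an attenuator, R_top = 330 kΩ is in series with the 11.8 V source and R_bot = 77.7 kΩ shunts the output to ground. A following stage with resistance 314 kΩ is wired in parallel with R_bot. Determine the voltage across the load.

V_out ≈ 1.87 V

The load sits in parallel with R_bot: R_bot‖R_L = (77.7 × 314) / (77.7 + 314) = 62.29 kΩ.
V_out = 11.8 × 62.29 / (330 + 62.29) = 11.8 × 62.29/392.3 = 1.87 V.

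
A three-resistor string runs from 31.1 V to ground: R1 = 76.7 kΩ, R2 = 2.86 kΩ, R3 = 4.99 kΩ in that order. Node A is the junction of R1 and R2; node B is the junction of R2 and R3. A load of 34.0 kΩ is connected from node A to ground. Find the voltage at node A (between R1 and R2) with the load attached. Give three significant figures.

V ≈ 2.39 V

Below node A the series string R2+R3 = 7.850 kΩ sits in parallel with the 34.0 kΩ load: 6.378 kΩ.
V_A = 31.1 × 6.378/(76.7 + 6.378) = 2.39 V.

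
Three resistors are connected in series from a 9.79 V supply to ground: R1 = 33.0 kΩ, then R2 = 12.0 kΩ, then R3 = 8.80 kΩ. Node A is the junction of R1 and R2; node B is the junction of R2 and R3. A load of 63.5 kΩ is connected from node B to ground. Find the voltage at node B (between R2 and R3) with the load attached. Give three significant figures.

V ≈ 1.44 V

At node B, R3 is in parallel with the load: R3‖R_L = 7.729 kΩ.
Below node A the resistance is R2 + (R3‖R_L) = 19.73 kΩ, so V_A = 9.79 × 19.73/52.73 = 3.663 V.
Then V_B = V_A × (R3‖R_L)/(R2 + R3‖R_L) = 3.663 × 7.729/19.73 = 1.44 V.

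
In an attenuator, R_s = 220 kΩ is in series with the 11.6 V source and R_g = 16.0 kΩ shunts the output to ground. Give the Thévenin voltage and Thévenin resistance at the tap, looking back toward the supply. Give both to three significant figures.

V_th = 0.786 V, R_th = 14.9 kΩ

V_th is the open-circuit tap voltage: 11.6 × 16.0/(220 + 16.0) = 0.786 V.
With the supply zeroed, R_s and R_g appear in parallel from the tap: R_th = R_s‖R_g = (220 × 16.0)/236.0 = 14.9 kΩ.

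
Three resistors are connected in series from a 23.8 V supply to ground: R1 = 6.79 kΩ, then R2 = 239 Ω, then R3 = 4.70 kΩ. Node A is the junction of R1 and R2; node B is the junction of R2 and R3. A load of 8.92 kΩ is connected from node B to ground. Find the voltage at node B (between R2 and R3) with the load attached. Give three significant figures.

At node B, R3 is in parallel with the load: R3‖R_L = 3078 Ω.
Below node A the resistance is R2 + (R3‖R_L) = 3317 Ω, so V_A = 23.8 × 3317/10110 = 7.811 V.
Then V_B = V_A × (R3‖R_L)/(R2 + R3‖R_L) = 7.811 × 3078/3317 = 7.25 V.

V ≈ 7.25 V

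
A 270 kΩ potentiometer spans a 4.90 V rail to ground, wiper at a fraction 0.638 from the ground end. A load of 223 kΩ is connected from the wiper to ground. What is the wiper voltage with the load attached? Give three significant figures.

The wiper splits the pot into (1−α)R = 97.74 kΩ above and αR = 172.3 kΩ below.
Lower section ‖ load = 97.19 kΩ.
V_wiper = 4.90 × 97.19/(97.74 + 97.19) = 2.44 V.

V ≈ 2.44 V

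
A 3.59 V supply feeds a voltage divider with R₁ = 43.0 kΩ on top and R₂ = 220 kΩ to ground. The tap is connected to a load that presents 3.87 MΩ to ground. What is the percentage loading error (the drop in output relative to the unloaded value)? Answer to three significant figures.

0.921 %

The divider's output (Thévenin) resistance is R₁‖R₂ = 35.97 kΩ.
Fractional drop under load = R_th/(R_th + R_L) = 35.97 / (35.97 + 3870) = 0.009209.
So the output falls by 0.921 %.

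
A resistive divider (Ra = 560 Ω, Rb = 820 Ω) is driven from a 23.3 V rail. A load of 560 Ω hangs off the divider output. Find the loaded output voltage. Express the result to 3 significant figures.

V_out ≈ 8.68 V

The load sits in parallel with Rb: Rb‖R_L = (820 × 560) / (820 + 560) = 332.8 Ω.
V_out = 23.3 × 332.8 / (560 + 332.8) = 23.3 × 332.8/892.8 = 8.68 V.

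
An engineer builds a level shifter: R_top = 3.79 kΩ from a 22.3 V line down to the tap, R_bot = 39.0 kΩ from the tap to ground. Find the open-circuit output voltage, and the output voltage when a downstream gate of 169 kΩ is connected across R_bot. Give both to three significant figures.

Unloaded: 20.3 V; loaded: 19.9 V

Open-circuit: V = 22.3 × 39.0/(3.79 + 39.0) = 20.3 V.
With the load, R_bot becomes R_bot‖R_L = 31.69 kΩ, so V = 22.3 × 31.69/35.48 = 19.9 V.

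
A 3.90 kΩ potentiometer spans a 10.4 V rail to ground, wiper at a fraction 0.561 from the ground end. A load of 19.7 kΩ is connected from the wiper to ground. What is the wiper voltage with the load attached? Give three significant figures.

The wiper splits the pot into (1−α)R = 1.712 kΩ above and αR = 2.188 kΩ below.
Lower section ‖ load = 1.969 kΩ.
V_wiper = 10.4 × 1.969/(1.712 + 1.969) = 5.56 V.

V ≈ 5.56 V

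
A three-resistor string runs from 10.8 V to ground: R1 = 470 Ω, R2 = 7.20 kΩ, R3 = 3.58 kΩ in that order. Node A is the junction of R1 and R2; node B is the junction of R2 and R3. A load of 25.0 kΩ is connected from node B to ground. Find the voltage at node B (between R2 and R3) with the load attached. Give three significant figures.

At node B, R3 is in parallel with the load: R3‖R_L = 3132 Ω.
Below node A the resistance is R2 + (R3‖R_L) = 10330 Ω, so V_A = 10.8 × 10330/10800 = 10.33 V.
Then V_B = V_A × (R3‖R_L)/(R2 + R3‖R_L) = 10.33 × 3132/10330 = 3.13 V.

V ≈ 3.13 V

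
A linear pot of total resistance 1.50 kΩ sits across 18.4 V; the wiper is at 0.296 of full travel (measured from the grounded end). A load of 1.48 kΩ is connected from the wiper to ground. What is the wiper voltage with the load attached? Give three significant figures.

V ≈ 4.50 V

The wiper splits the pot into (1−α)R = 1056 Ω above and αR = 444.0 Ω below.
Lower section ‖ load = 341.5 Ω.
V_wiper = 18.4 × 341.5/(1056 + 341.5) = 4.50 V.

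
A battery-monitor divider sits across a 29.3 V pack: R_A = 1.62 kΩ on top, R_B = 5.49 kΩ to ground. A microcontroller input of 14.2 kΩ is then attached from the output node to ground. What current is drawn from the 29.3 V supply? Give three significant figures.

R_B‖R_L = 3.959 kΩ, so the source sees R_A + R_B‖R_L = 5.579 kΩ.
I = 29.3 V / 5.579 kΩ = 5.25 mA.

I ≈ 5.25 mA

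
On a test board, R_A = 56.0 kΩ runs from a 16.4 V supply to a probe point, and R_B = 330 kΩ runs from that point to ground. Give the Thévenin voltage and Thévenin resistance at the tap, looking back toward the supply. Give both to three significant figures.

V_th = 14.0 V, R_th = 47.9 kΩ

V_th is the open-circuit tap voltage: 16.4 × 330/(56.0 + 330) = 14.0 V.
With the supply zeroed, R_A and R_B appear in parallel from the tap: R_th = R_A‖R_B = (56.0 × 330)/386.0 = 47.9 kΩ.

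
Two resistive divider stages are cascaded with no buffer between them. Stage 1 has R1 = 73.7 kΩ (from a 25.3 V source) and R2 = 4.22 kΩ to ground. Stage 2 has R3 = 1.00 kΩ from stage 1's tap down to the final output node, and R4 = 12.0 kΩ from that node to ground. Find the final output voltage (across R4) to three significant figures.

Stage 2 presents R3+R4 = 13.00 kΩ as a load on stage 1's tap.
Stage 1's lower leg becomes R2‖(R3+R4) = 3.186 kΩ, so V_mid = 25.3 × 3.186/76.89 = 1.048 V.
Stage 2 is itself unloaded: V_out = V_mid × R4/(R3+R4) = 1.048 × 12.0/13.00 = 0.968 V.

V_out ≈ 0.968 V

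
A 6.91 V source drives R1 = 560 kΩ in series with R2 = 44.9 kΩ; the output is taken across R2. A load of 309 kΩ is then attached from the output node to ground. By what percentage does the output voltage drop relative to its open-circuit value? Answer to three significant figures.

The divider's output (Thévenin) resistance is R1‖R2 = 41.57 kΩ.
Fractional drop under load = R_th/(R_th + R_L) = 41.57 / (41.57 + 309) = 0.1186.
So the output falls by 11.9 %.

11.9 %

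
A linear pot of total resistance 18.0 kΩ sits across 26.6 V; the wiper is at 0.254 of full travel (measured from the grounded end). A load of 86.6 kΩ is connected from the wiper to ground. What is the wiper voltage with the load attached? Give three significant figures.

V ≈ 6.50 V

The wiper splits the pot into (1−α)R = 13.43 kΩ above and αR = 4.572 kΩ below.
Lower section ‖ load = 4.343 kΩ.
V_wiper = 26.6 × 4.343/(13.43 + 4.343) = 6.50 V.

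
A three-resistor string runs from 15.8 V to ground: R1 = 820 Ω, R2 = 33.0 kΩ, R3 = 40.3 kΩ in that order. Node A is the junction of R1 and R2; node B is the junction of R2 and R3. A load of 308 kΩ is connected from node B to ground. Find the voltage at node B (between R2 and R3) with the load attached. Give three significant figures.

V ≈ 8.11 V

At node B, R3 is in parallel with the load: R3‖R_L = 35640 Ω.
Below node A the resistance is R2 + (R3‖R_L) = 68640 Ω, so V_A = 15.8 × 68640/69460 = 15.61 V.
Then V_B = V_A × (R3‖R_L)/(R2 + R3‖R_L) = 15.61 × 35640/68640 = 8.11 V.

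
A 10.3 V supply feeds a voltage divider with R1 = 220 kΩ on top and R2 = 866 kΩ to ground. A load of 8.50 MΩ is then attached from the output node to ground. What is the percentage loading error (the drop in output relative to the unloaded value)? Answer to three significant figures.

The divider's output (Thévenin) resistance is R1‖R2 = 175.4 kΩ.
Fractional drop under load = R_th/(R_th + R_L) = 175.4 / (175.4 + 8500) = 0.02022.
So the output falls by 2.02 %.

2.02 %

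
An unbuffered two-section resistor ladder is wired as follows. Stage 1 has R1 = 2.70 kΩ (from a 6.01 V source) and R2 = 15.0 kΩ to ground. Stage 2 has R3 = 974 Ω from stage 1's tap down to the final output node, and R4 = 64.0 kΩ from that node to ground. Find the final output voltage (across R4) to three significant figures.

Stage 2 presents R3+R4 = 64970 Ω as a load on stage 1's tap.
Stage 1's lower leg becomes R2‖(R3+R4) = 12190 Ω, so V_mid = 6.01 × 12190/14890 = 4.920 V.
Stage 2 is itself unloaded: V_out = V_mid × R4/(R3+R4) = 4.920 × 64000/64970 = 4.85 V.

V_out ≈ 4.85 V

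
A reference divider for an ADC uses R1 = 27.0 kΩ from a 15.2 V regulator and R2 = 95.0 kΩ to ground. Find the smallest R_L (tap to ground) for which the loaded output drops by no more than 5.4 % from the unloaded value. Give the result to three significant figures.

R_L(min) ≈ 368 kΩ

Output resistance R_th = R1‖R2 = (27.0 × 95.0)/122.0 = 21.02 kΩ.
The fractional drop is R_th/(R_th + R_L); requiring this ≤ 0.0540 gives R_L ≥ R_th(1/0.0540 − 1) = 21.02 × 17.52 = 368 kΩ.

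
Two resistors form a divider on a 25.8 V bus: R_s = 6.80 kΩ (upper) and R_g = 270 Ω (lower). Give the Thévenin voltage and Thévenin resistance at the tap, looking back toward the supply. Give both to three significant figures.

V_th = 0.985 V, R_th = 260 Ω

V_th is the open-circuit tap voltage: 25.8 × 270/(6800 + 270) = 0.985 V.
With the supply zeroed, R_s and R_g appear in parallel from the tap: R_th = R_s‖R_g = (6800 × 270)/7070 = 260 Ω.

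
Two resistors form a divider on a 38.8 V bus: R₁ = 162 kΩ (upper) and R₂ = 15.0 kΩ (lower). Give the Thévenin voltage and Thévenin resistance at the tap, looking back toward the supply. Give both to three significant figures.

V_th is the open-circuit tap voltage: 38.8 × 15.0/(162 + 15.0) = 3.29 V.
With the supply zeroed, R₁ and R₂ appear in parallel from the tap: R_th = R₁‖R₂ = (162 × 15.0)/177.0 = 13.7 kΩ.

V_th = 3.29 V, R_th = 13.7 kΩ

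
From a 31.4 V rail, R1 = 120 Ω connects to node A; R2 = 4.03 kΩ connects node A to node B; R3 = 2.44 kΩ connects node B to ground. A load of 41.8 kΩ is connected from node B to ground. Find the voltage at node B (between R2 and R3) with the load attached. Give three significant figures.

V ≈ 11.2 V

At node B, R3 is in parallel with the load: R3‖R_L = 2305 Ω.
Below node A the resistance is R2 + (R3‖R_L) = 6335 Ω, so V_A = 31.4 × 6335/6455 = 30.82 V.
Then V_B = V_A × (R3‖R_L)/(R2 + R3‖R_L) = 30.82 × 2305/6335 = 11.2 V.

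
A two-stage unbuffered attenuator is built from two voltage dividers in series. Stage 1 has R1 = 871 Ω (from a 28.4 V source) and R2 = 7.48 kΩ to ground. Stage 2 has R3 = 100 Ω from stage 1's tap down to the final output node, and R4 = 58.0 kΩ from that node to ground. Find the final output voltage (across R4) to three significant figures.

Stage 2 presents R3+R4 = 58100 Ω as a load on stage 1's tap.
Stage 1's lower leg becomes R2‖(R3+R4) = 6627 Ω, so V_mid = 28.4 × 6627/7498 = 25.10 V.
Stage 2 is itself unloaded: V_out = V_mid × R4/(R3+R4) = 25.10 × 58000/58100 = 25.1 V.

V_out ≈ 25.1 V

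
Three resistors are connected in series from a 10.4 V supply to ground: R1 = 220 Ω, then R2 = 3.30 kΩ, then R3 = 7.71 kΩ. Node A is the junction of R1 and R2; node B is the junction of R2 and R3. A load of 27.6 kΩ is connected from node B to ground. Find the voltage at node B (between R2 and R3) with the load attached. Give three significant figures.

V ≈ 6.57 V

At node B, R3 is in parallel with the load: R3‖R_L = 6027 Ω.
Below node A the resistance is R2 + (R3‖R_L) = 9327 Ω, so V_A = 10.4 × 9327/9547 = 10.16 V.
Then V_B = V_A × (R3‖R_L)/(R2 + R3‖R_L) = 10.16 × 6027/9327 = 6.57 V.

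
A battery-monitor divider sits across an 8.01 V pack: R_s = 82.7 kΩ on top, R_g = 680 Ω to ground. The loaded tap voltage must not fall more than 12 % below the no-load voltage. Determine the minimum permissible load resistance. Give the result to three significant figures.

R_L(min) ≈ 4.95 kΩ

Output resistance R_th = R_s‖R_g = (82700 × 680)/83380 = 674.5 Ω.
The fractional drop is R_th/(R_th + R_L); requiring this ≤ 0.120 gives R_L ≥ R_th(1/0.120 − 1) = 674.5 × 7.333 = 4.95 kΩ.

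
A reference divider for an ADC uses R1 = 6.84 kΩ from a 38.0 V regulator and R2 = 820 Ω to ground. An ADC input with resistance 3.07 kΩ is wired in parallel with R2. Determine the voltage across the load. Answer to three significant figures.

The load sits in parallel with R2: R2‖R_L = (820 × 3070) / (820 + 3070) = 647.1 Ω.
V_out = 38.0 × 647.1 / (6840 + 647.1) = 38.0 × 647.1/7487 = 3.28 V.

V_out ≈ 3.28 V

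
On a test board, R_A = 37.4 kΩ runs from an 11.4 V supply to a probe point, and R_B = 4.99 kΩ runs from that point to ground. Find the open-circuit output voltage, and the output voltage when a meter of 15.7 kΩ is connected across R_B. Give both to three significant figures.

Unloaded: 1.34 V; loaded: 1.05 V

Open-circuit: V = 11.4 × 4.99/(37.4 + 4.99) = 1.34 V.
With the load, R_B becomes R_B‖R_L = 3.787 kΩ, so V = 11.4 × 3.787/41.19 = 1.05 V.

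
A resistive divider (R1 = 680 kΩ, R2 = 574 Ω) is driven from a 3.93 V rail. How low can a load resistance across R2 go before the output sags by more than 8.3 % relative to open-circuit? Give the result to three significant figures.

R_L(min) ≈ 6.34 kΩ

Output resistance R_th = R1‖R2 = (680000 × 574)/680600 = 573.5 Ω.
The fractional drop is R_th/(R_th + R_L); requiring this ≤ 0.0830 gives R_L ≥ R_th(1/0.0830 − 1) = 573.5 × 11.05 = 6.34 kΩ.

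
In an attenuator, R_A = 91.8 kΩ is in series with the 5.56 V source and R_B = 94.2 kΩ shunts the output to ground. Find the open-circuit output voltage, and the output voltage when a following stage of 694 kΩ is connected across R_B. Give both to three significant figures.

Unloaded: 2.82 V; loaded: 2.64 V

Open-circuit: V = 5.56 × 94.2/(91.8 + 94.2) = 2.82 V.
With the load, R_B becomes R_B‖R_L = 82.94 kΩ, so V = 5.56 × 82.94/174.7 = 2.64 V.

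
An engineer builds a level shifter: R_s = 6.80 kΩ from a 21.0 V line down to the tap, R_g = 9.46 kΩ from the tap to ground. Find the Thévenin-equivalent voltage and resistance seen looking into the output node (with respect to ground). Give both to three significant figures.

V_th = 12.2 V, R_th = 3.96 kΩ

V_th is the open-circuit tap voltage: 21.0 × 9.46/(6.80 + 9.46) = 12.2 V.
With the supply zeroed, R_s and R_g appear in parallel from the tap: R_th = R_s‖R_g = (6.80 × 9.46)/16.26 = 3.96 kΩ.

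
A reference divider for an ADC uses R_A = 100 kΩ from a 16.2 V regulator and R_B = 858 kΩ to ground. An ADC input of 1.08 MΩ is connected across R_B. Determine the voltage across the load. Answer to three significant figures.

V_out ≈ 13.4 V

The load sits in parallel with R_B: R_B‖R_L = (858 × 1080) / (858 + 1080) = 478.1 kΩ.
V_out = 16.2 × 478.1 / (100 + 478.1) = 16.2 × 478.1/578.1 = 13.4 V.
(Unloaded it would have been 14.5 V.)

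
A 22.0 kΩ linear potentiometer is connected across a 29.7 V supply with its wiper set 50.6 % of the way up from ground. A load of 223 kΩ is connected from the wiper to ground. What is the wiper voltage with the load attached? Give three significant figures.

V ≈ 14.7 V

The wiper splits the pot into (1−α)R = 10.87 kΩ above and αR = 11.13 kΩ below.
Lower section ‖ load = 10.60 kΩ.
V_wiper = 29.7 × 10.60/(10.87 + 10.60) = 14.7 V.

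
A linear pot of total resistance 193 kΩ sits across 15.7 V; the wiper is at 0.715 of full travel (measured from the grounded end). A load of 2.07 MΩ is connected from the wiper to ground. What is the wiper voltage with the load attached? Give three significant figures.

V ≈ 11.0 V

The wiper splits the pot into (1−α)R = 55.01 kΩ above and αR = 138.0 kΩ below.
Lower section ‖ load = 129.4 kΩ.
V_wiper = 15.7 × 129.4/(55.01 + 129.4) = 11.0 V.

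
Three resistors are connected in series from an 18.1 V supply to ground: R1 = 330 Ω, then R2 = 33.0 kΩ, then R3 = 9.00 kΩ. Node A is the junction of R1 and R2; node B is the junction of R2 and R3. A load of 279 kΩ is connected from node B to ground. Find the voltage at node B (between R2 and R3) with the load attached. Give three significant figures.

At node B, R3 is in parallel with the load: R3‖R_L = 8719 Ω.
Below node A the resistance is R2 + (R3‖R_L) = 41720 Ω, so V_A = 18.1 × 41720/42050 = 17.96 V.
Then V_B = V_A × (R3‖R_L)/(R2 + R3‖R_L) = 17.96 × 8719/41720 = 3.75 V.

V ≈ 3.75 V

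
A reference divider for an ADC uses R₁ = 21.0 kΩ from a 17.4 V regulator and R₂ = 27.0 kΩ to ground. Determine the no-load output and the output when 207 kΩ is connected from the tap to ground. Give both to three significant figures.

Unloaded: 9.79 V; loaded: 9.26 V

Open-circuit: V = 17.4 × 27.0/(21.0 + 27.0) = 9.79 V.
With the load, R₂ becomes R₂‖R_L = 23.88 kΩ, so V = 17.4 × 23.88/44.88 = 9.26 V.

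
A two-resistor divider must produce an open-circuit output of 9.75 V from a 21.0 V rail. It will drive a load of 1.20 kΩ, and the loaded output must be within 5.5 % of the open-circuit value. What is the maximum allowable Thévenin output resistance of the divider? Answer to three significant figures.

Loading drop = R_th/(R_th + R_L) ≤ 0.0550, so R_th ≤ R_L · ε/(1−ε) = 1.20 kΩ × 0.0550/0.9450 = 69.8 Ω.
(Any R1, R2 with R2/(R1+R2) = 0.464 and R1‖R2 ≤ 69.8 Ω will meet the spec.)

R_th ≤ 69.8 Ω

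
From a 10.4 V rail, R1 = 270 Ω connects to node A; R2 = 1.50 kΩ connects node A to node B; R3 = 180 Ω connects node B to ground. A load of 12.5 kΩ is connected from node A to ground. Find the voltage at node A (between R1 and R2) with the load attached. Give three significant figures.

Below node A the series string R2+R3 = 1680 Ω sits in parallel with the 12500 Ω load: 1481 Ω.
V_A = 10.4 × 1481/(270 + 1481) = 8.80 V.

V ≈ 8.80 V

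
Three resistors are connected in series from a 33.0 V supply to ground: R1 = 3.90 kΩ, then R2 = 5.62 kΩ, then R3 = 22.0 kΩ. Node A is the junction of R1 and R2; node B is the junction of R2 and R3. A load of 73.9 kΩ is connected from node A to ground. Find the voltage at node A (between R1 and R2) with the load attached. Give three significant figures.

Below node A the series string R2+R3 = 27.62 kΩ sits in parallel with the 73.9 kΩ load: 20.11 kΩ.
V_A = 33.0 × 20.11/(3.90 + 20.11) = 27.6 V.

V ≈ 27.6 V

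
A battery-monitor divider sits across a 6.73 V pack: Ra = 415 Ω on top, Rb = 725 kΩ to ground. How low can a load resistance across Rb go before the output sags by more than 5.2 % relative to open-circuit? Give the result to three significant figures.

Output resistance R_th = Ra‖Rb = (415 × 725000)/725400 = 414.8 Ω.
The fractional drop is R_th/(R_th + R_L); requiring this ≤ 0.0520 gives R_L ≥ R_th(1/0.0520 − 1) = 414.8 × 18.23 = 7.56 kΩ.

R_L(min) ≈ 7.56 kΩ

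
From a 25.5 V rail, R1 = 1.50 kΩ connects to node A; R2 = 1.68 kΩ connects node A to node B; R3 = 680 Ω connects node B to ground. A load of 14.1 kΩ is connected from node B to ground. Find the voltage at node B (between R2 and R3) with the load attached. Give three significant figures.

At node B, R3 is in parallel with the load: R3‖R_L = 648.7 Ω.
Below node A the resistance is R2 + (R3‖R_L) = 2329 Ω, so V_A = 25.5 × 2329/3829 = 15.51 V.
Then V_B = V_A × (R3‖R_L)/(R2 + R3‖R_L) = 15.51 × 648.7/2329 = 4.32 V.

V ≈ 4.32 V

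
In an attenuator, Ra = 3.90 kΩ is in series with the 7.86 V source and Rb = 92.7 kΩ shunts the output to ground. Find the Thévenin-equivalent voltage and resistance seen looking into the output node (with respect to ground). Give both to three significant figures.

V_th is the open-circuit tap voltage: 7.86 × 92.7/(3.90 + 92.7) = 7.54 V.
With the supply zeroed, Ra and Rb appear in parallel from the tap: R_th = Ra‖Rb = (3.90 × 92.7)/96.60 = 3.74 kΩ.

V_th = 7.54 V, R_th = 3.74 kΩ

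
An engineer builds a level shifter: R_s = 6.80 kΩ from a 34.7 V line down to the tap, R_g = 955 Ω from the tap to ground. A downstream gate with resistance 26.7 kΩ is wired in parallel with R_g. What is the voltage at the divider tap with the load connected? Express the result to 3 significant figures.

V_out ≈ 4.14 V

The load sits in parallel with R_g: R_g‖R_L = (955 × 26700) / (955 + 26700) = 922.0 Ω.
V_out = 34.7 × 922.0 / (6800 + 922.0) = 34.7 × 922.0/7722 = 4.14 V.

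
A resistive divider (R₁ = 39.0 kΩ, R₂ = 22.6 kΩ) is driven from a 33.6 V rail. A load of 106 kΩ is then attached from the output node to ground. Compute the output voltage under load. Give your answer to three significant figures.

The load sits in parallel with R₂: R₂‖R_L = (22.6 × 106) / (22.6 + 106) = 18.63 kΩ.
V_out = 33.6 × 18.63 / (39.0 + 18.63) = 33.6 × 18.63/57.63 = 10.9 V.
(Unloaded it would have been 12.3 V.)

V_out ≈ 10.9 V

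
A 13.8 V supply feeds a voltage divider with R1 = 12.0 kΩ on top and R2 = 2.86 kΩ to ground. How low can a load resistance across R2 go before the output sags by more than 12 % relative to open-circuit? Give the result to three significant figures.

R_L(min) ≈ 16.9 kΩ

Output resistance R_th = R1‖R2 = (12.0 × 2.86)/14.86 = 2.310 kΩ.
The fractional drop is R_th/(R_th + R_L); requiring this ≤ 0.120 gives R_L ≥ R_th(1/0.120 − 1) = 2.310 × 7.333 = 16.9 kΩ.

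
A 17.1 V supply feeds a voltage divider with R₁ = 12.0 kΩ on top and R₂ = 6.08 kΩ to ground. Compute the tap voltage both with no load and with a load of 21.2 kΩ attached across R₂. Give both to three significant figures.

Open-circuit: V = 17.1 × 6.08/(12.0 + 6.08) = 5.75 V.
With the load, R₂ becomes R₂‖R_L = 4.725 kΩ, so V = 17.1 × 4.725/16.72 = 4.83 V.

Unloaded: 5.75 V; loaded: 4.83 V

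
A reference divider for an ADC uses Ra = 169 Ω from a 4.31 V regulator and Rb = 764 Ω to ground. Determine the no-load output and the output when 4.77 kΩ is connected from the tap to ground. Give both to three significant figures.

Open-circuit: V = 4.31 × 764/(169 + 764) = 3.53 V.
With the load, Rb becomes Rb‖R_L = 658.5 Ω, so V = 4.31 × 658.5/827.5 = 3.43 V.

Unloaded: 3.53 V; loaded: 3.43 V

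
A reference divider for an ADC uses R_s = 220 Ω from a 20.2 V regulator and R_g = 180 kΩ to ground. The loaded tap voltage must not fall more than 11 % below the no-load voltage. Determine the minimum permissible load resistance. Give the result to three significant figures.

R_L(min) ≈ 1.78 kΩ

Output resistance R_th = R_s‖R_g = (220 × 180000)/180200 = 219.7 Ω.
The fractional drop is R_th/(R_th + R_L); requiring this ≤ 0.110 gives R_L ≥ R_th(1/0.110 − 1) = 219.7 × 8.091 = 1.78 kΩ.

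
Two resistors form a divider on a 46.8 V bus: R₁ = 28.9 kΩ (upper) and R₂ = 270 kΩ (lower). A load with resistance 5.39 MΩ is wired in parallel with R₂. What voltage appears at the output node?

V_out ≈ 42.1 V

The load sits in parallel with R₂: R₂‖R_L = (270 × 5390) / (270 + 5390) = 257.1 kΩ.
V_out = 46.8 × 257.1 / (28.9 + 257.1) = 46.8 × 257.1/286.0 = 42.1 V.
(Unloaded it would have been 42.3 V.)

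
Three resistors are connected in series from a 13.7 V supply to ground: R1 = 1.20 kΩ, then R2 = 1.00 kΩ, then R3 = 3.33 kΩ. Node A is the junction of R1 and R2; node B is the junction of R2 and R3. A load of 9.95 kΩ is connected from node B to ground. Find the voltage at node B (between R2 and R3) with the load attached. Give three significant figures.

V ≈ 7.28 V

At node B, R3 is in parallel with the load: R3‖R_L = 2.495 kΩ.
Below node A the resistance is R2 + (R3‖R_L) = 3.495 kΩ, so V_A = 13.7 × 3.495/4.695 = 10.20 V.
Then V_B = V_A × (R3‖R_L)/(R2 + R3‖R_L) = 10.20 × 2.495/3.495 = 7.28 V.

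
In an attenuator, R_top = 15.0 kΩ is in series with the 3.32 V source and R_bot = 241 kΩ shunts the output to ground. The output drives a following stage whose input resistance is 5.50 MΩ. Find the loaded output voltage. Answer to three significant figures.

V_out ≈ 3.12 V

The load sits in parallel with R_bot: R_bot‖R_L = (241 × 5500) / (241 + 5500) = 230.9 kΩ.
V_out = 3.32 × 230.9 / (15.0 + 230.9) = 3.32 × 230.9/245.9 = 3.12 V.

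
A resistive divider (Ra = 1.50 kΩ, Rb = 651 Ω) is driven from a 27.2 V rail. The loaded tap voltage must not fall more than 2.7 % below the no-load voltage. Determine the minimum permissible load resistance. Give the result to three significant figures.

R_L(min) ≈ 16.4 kΩ

Output resistance R_th = Ra‖Rb = (1500 × 651)/2151 = 454.0 Ω.
The fractional drop is R_th/(R_th + R_L); requiring this ≤ 0.0270 gives R_L ≥ R_th(1/0.0270 − 1) = 454.0 × 36.04 = 16.4 kΩ.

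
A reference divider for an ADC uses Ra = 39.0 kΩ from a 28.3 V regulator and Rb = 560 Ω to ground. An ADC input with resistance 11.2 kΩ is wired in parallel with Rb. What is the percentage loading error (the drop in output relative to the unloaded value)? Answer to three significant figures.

The divider's output (Thévenin) resistance is Ra‖Rb = 552.1 Ω.
Fractional drop under load = R_th/(R_th + R_L) = 552.1 / (552.1 + 11200) = 0.04698.
So the output falls by 4.70 %.

4.70 %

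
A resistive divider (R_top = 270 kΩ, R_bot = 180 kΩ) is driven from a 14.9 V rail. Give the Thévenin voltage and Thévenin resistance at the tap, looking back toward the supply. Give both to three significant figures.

V_th is the open-circuit tap voltage: 14.9 × 180/(270 + 180) = 5.96 V.
With the supply zeroed, R_top and R_bot appear in parallel from the tap: R_th = R_top‖R_bot = (270 × 180)/450.0 = 108 kΩ.

V_th = 5.96 V, R_th = 108 kΩ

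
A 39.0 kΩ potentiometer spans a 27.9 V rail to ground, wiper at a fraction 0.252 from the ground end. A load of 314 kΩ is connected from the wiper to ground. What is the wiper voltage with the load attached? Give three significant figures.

V ≈ 6.87 V

The wiper splits the pot into (1−α)R = 29.17 kΩ above and αR = 9.828 kΩ below.
Lower section ‖ load = 9.530 kΩ.
V_wiper = 27.9 × 9.530/(29.17 + 9.530) = 6.87 V.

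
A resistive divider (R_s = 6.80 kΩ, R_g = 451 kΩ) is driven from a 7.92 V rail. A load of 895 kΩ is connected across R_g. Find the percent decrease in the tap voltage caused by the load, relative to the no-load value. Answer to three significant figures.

0.743 %

The divider's output (Thévenin) resistance is R_s‖R_g = 6.699 kΩ.
Fractional drop under load = R_th/(R_th + R_L) = 6.699 / (6.699 + 895) = 0.007429.
So the output falls by 0.743 %.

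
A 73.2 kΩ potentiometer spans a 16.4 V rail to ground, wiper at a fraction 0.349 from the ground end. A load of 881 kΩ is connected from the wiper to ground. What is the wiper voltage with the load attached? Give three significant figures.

V ≈ 5.62 V

The wiper splits the pot into (1−α)R = 47.65 kΩ above and αR = 25.55 kΩ below.
Lower section ‖ load = 24.83 kΩ.
V_wiper = 16.4 × 24.83/(47.65 + 24.83) = 5.62 V.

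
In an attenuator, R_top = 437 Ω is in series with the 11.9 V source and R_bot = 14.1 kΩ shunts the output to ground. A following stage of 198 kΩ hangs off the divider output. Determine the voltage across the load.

The load sits in parallel with R_bot: R_bot‖R_L = (14100 × 198000) / (14100 + 198000) = 13160 Ω.
V_out = 11.9 × 13160 / (437 + 13160) = 11.9 × 13160/13600 = 11.5 V.

V_out ≈ 11.5 V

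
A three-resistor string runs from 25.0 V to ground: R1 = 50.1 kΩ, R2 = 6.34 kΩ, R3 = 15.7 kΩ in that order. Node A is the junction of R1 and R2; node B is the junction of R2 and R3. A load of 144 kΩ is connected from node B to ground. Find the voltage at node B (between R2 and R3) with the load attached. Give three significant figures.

At node B, R3 is in parallel with the load: R3‖R_L = 14.16 kΩ.
Below node A the resistance is R2 + (R3‖R_L) = 20.50 kΩ, so V_A = 25.0 × 20.50/70.60 = 7.258 V.
Then V_B = V_A × (R3‖R_L)/(R2 + R3‖R_L) = 7.258 × 14.16/20.50 = 5.01 V.

V ≈ 5.01 V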